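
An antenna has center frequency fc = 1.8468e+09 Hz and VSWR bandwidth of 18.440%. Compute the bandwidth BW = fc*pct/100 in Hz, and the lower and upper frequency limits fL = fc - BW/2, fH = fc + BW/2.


BW = 1.8468e+09 * 18.440/100 = 3.405499e+08 Hz
fL = 1.8468e+09 - 3.405499e+08/2 = 1.677e+09 Hz
fH = 1.8468e+09 + 3.405499e+08/2 = 2.017e+09 Hz

BW=3.405e+08 Hz, fL=1.677e+09 Hz, fH=2.017e+09 Hz


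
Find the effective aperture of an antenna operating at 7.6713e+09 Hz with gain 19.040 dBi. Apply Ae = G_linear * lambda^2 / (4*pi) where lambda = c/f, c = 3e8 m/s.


lambda = c / f = 3.0000e+08 / 7.6713e+09 = 0.03910680 m
G_linear = 10^(19.040/10) = 80.16781
Ae = G_linear * lambda^2 / (4*pi) = 80.16781 * 0.03910680^2 / (4*pi) = 9.757e-03 m^2

9.757e-03 m^2


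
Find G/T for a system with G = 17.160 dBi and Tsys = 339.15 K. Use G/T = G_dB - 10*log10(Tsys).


G/T = 17.160 - 10*log10(339.15) = 17.160 - 25.30392 = -8.144 dB/K

-8.144 dB/K


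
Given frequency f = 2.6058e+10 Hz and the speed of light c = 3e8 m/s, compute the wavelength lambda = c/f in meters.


lambda = c / f = 3.0000e+08 / 2.6058e+10 = 0.01151 m

0.01151 m


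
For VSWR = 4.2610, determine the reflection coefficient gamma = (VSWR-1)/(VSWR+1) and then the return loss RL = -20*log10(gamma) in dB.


gamma = (4.2610 - 1) / (4.2610 + 1) = 0.6198441
RL = -20 * log10(0.6198441) = 4.154 dB

4.154 dB


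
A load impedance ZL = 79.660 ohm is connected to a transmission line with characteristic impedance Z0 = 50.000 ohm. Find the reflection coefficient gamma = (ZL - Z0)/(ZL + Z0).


gamma = (79.660 - 50.000) / (79.660 + 50.000) = 0.2288

0.2288


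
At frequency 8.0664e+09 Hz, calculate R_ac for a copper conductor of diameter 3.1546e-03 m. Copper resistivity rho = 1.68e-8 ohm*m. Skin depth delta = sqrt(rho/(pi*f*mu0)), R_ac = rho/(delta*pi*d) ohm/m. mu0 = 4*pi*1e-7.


delta = sqrt(1.68e-8 / (pi * 8.0664e+09 * 4*pi*1e-7)) = 7.263315e-07 m
R_ac = 1.68e-8 / (7.263315e-07 * pi * 3.1546e-03) = 2.334 ohm/m

2.334 ohm/m


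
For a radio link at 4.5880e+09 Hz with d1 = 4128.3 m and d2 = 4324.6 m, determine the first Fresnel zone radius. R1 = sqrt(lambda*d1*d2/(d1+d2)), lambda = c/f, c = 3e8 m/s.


lambda = c / f = 3.0000e+08 / 4.5880e+09 = 0.06538797 m
R1 = sqrt(0.06538797 * 4128.3 * 4324.6 / (4128.3 + 4324.6)) = 11.75 m

11.75 m


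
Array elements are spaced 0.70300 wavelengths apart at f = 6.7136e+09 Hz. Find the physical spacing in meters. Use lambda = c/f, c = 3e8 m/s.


lambda = c / f = 3.0000e+08 / 6.7136e+09 = 0.04468541 m
d = 0.70300 * 0.04468541 = 0.03141 m

0.03141 m


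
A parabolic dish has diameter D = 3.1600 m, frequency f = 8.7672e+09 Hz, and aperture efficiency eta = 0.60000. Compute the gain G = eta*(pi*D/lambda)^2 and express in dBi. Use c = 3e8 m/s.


lambda = c / f = 3.0000e+08 / 8.7672e+09 = 0.03421845 m
G_linear = 0.60000 * (pi * 3.1600 / 0.03421845)^2 = 50501.53
G_dBi = 10 * log10(50501.53) = 47.03 dBi

47.03 dBi


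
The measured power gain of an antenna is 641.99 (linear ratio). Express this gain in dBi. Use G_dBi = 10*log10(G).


G_dBi = 10 * log10(641.99) = 28.08 dBi

28.08 dBi


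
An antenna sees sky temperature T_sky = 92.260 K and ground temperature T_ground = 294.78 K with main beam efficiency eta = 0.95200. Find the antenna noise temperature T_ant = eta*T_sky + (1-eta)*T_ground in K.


T_ant = 0.95200 * 92.260 + (1 - 0.95200) * 294.78 = 102.0 K

102.0 K


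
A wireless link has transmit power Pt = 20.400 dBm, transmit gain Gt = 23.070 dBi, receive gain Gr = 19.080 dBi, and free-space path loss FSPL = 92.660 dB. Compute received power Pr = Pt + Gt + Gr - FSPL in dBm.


Pr = 20.400 + 23.070 + 19.080 - 92.660 = -30.11 dBm

-30.11 dBm


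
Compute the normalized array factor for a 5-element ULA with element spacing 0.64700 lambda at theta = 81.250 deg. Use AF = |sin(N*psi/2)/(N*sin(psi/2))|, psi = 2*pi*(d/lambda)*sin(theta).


psi = 2*pi*0.64700*sin(81.250 deg) = 4.017908 rad
AF = |sin(5*4.017908/2) / (5*sin(4.017908/2))| = 0.1283

0.1283


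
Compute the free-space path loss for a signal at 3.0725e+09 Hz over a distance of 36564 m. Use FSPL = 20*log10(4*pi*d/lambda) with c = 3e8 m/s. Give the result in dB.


lambda = c / f = 3.0000e+08 / 3.0725e+09 = 0.09764036 m
FSPL = 20 * log10(4*pi*36564/0.09764036) = 133.5 dB

133.5 dB


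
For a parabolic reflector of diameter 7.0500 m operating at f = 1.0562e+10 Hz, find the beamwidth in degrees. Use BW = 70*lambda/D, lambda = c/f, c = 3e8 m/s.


lambda = c / f = 3.0000e+08 / 1.0562e+10 = 0.02840371 m
BW = 70 * 0.02840371 / 7.0500 = 0.2820 deg

0.2820 deg


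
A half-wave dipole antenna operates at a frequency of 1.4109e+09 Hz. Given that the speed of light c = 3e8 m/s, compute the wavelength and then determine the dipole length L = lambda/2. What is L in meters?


lambda = c / f = 3.0000e+08 / 1.4109e+09 = 0.2126302 m
L = lambda / 2 = 0.2126302 / 2 = 0.1063 m

0.1063 m


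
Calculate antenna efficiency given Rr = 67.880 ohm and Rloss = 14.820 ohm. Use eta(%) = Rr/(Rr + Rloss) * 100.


eta = 67.880 / (67.880 + 14.820) * 100 = 82.08%

82.08%


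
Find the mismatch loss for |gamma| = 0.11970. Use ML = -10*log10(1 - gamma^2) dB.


ML = -10 * log10(1 - 0.11970^2) = -10 * log10(0.98567191) = 0.06268 dB

0.06268 dB


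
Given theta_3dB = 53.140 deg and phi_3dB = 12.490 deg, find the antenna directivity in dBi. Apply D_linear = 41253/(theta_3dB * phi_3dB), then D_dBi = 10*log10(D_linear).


D_linear = 41253 / (53.140 * 12.490) = 62.15435
D_dBi = 10 * log10(62.15435) = 17.93 dBi

17.93 dBi


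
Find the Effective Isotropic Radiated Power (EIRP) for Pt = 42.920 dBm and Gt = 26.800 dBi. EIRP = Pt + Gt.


EIRP = Pt + Gt = 42.920 + 26.800 = 69.72 dBm

69.72 dBm


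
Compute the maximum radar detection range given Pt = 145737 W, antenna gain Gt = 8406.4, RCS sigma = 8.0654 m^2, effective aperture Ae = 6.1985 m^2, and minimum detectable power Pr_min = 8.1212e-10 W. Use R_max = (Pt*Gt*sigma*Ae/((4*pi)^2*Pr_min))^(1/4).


R^4 = 145737*8406.4*8.0654*6.1985 / ((4*pi)^2 * 8.1212e-10) = 4.775870e+17
R_max = 4.775870e+17^0.25 = 26288 m

26288 m


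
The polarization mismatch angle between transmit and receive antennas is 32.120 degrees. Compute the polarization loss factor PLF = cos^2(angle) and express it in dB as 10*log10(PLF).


PLF_linear = cos^2(32.120 deg) = 0.7173012
PLF_dB = 10 * log10(0.7173012) = -1.443 dB

-1.443 dB


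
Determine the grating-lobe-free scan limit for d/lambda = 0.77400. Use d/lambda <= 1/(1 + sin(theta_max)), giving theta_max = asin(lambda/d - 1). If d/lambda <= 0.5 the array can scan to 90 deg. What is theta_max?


lambda/d - 1 = 1/0.77400 - 1 = 0.2919897
theta_max = asin(0.2919897) = 16.98 deg

16.98 deg


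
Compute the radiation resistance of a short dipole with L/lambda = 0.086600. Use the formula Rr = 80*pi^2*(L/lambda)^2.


Rr = 80 * pi^2 * (0.086600)^2 = 80 * 9.869604 * 7.499560e-03 = 5.921 ohm

5.921 ohm


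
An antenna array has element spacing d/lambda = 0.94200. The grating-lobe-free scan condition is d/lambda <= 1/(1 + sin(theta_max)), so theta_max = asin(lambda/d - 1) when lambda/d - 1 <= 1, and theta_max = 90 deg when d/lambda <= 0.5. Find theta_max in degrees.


lambda/d - 1 = 1/0.94200 - 1 = 0.06157113
theta_max = asin(0.06157113) = 3.530 deg

3.530 deg


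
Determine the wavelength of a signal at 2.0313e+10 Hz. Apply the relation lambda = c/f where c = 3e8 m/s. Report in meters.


lambda = c / f = 3.0000e+08 / 2.0313e+10 = 0.01477 m

0.01477 m


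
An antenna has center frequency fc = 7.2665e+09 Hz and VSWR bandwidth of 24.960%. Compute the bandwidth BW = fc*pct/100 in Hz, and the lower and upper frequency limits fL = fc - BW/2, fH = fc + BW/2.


BW = 7.2665e+09 * 24.960/100 = 1.813718e+09 Hz
fL = 7.2665e+09 - 1.813718e+09/2 = 6.360e+09 Hz
fH = 7.2665e+09 + 1.813718e+09/2 = 8.173e+09 Hz

BW=1.814e+09 Hz, fL=6.360e+09 Hz, fH=8.173e+09 Hz


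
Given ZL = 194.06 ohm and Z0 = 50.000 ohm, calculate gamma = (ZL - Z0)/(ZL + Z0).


gamma = (194.06 - 50.000) / (194.06 + 50.000) = 0.5903

0.5903


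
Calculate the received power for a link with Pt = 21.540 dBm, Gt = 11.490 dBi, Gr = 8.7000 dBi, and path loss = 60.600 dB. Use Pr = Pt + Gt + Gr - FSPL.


Pr = 21.540 + 11.490 + 8.7000 - 60.600 = -18.87 dBm

-18.87 dBm


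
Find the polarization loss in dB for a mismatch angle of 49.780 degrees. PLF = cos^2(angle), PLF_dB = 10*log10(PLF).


PLF_linear = cos^2(49.780 deg) = 0.4169598
PLF_dB = 10 * log10(0.4169598) = -3.799 dB

-3.799 dB


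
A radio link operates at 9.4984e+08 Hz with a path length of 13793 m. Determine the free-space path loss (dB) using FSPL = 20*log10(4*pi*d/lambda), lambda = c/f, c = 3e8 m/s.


lambda = c / f = 3.0000e+08 / 9.4984e+08 = 0.3158427 m
FSPL = 20 * log10(4*pi*13793/0.3158427) = 114.8 dB

114.8 dB


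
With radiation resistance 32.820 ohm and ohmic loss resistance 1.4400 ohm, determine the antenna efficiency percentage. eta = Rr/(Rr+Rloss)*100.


eta = 32.820 / (32.820 + 1.4400) * 100 = 95.80%

95.80%


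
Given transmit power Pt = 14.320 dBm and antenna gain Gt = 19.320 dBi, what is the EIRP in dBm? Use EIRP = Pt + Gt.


EIRP = Pt + Gt = 14.320 + 19.320 = 33.64 dBm

33.64 dBm


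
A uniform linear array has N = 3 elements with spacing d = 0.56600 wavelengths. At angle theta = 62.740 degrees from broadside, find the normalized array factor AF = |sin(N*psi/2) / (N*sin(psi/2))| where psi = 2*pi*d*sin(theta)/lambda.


psi = 2*pi*0.56600*sin(62.740 deg) = 3.161312 rad
AF = |sin(3*3.161312/2) / (3*sin(3.161312/2))| = 0.3332

0.3332


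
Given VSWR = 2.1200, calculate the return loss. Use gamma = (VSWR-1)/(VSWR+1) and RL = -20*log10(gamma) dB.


gamma = (2.1200 - 1) / (2.1200 + 1) = 0.3589744
RL = -20 * log10(0.3589744) = 8.899 dB

8.899 dB


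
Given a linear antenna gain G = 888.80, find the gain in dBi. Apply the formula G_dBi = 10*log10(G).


G_dBi = 10 * log10(888.80) = 29.49 dBi

29.49 dBi


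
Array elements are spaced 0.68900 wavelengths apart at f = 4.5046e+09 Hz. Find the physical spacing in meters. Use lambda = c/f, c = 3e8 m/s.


lambda = c / f = 3.0000e+08 / 4.5046e+09 = 0.06659859 m
d = 0.68900 * 0.06659859 = 0.04589 m

0.04589 m


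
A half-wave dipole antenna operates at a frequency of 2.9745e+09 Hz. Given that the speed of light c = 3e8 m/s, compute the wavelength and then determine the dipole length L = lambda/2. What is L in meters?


lambda = c / f = 3.0000e+08 / 2.9745e+09 = 0.1008573 m
L = lambda / 2 = 0.1008573 / 2 = 0.05043 m

0.05043 m


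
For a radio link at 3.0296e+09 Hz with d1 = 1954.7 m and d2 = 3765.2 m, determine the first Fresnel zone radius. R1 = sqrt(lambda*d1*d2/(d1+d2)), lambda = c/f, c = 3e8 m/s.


lambda = c / f = 3.0000e+08 / 3.0296e+09 = 0.09902297 m
R1 = sqrt(0.09902297 * 1954.7 * 3765.2 / (1954.7 + 3765.2)) = 11.29 m

11.29 m


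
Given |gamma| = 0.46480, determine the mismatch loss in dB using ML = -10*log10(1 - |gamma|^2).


ML = -10 * log10(1 - 0.46480^2) = -10 * log10(0.78396096) = 1.057 dB

1.057 dB


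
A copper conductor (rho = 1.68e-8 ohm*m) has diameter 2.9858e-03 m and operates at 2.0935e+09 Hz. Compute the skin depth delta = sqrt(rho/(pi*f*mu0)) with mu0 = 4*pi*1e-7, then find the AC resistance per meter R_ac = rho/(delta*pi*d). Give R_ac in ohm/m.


delta = sqrt(1.68e-8 / (pi * 2.0935e+09 * 4*pi*1e-7)) = 1.425733e-06 m
R_ac = 1.68e-8 / (1.425733e-06 * pi * 2.9858e-03) = 1.256 ohm/m

1.256 ohm/m


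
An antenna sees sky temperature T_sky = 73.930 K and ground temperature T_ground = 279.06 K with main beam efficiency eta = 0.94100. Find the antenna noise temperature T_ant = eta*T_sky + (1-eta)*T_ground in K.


T_ant = 0.94100 * 73.930 + (1 - 0.94100) * 279.06 = 86.03 K

86.03 K


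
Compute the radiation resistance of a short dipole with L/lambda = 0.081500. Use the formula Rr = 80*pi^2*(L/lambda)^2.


Rr = 80 * pi^2 * (0.081500)^2 = 80 * 9.869604 * 6.642250e-03 = 5.245 ohm

5.245 ohm


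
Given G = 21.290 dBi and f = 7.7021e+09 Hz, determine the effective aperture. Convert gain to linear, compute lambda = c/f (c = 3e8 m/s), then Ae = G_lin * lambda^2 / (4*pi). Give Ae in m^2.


lambda = c / f = 3.0000e+08 / 7.7021e+09 = 0.03895042 m
G_linear = 10^(21.290/10) = 134.5860
Ae = G_linear * lambda^2 / (4*pi) = 134.5860 * 0.03895042^2 / (4*pi) = 0.01625 m^2

0.01625 m^2


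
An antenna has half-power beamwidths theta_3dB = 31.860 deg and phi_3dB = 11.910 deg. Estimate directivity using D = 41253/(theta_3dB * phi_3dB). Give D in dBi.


D_linear = 41253 / (31.860 * 11.910) = 108.7171
D_dBi = 10 * log10(108.7171) = 20.36 dBi

20.36 dBi


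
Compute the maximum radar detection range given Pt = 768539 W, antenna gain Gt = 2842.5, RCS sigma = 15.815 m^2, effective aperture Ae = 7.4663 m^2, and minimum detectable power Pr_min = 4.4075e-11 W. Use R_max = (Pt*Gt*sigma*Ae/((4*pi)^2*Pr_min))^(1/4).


R^4 = 768539*2842.5*15.815*7.4663 / ((4*pi)^2 * 4.4075e-11) = 3.706201e+19
R_max = 3.706201e+19^0.25 = 78025 m

78025 m


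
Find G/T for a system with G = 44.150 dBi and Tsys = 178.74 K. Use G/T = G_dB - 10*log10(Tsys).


G/T = 44.150 - 10*log10(178.74) = 44.150 - 22.52222 = 21.63 dB/K

21.63 dB/K


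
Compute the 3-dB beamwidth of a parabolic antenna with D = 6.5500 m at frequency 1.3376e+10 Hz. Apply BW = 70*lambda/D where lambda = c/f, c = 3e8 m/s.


lambda = c / f = 3.0000e+08 / 1.3376e+10 = 0.02242823 m
BW = 70 * 0.02242823 / 6.5500 = 0.2397 deg

0.2397 deg


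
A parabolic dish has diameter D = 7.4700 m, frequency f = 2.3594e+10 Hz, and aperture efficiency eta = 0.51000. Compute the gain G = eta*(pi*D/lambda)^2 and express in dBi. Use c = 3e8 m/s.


lambda = c / f = 3.0000e+08 / 2.3594e+10 = 0.01271510 m
G_linear = 0.51000 * (pi * 7.4700 / 0.01271510)^2 = 1.737287e+06
G_dBi = 10 * log10(1.737287e+06) = 62.40 dBi

62.40 dBi


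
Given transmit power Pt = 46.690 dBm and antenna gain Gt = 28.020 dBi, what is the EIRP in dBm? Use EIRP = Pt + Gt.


EIRP = Pt + Gt = 46.690 + 28.020 = 74.71 dBm

74.71 dBm


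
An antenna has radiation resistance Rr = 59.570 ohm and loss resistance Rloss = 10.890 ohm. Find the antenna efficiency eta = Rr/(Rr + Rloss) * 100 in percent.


eta = 59.570 / (59.570 + 10.890) * 100 = 84.54%

84.54%


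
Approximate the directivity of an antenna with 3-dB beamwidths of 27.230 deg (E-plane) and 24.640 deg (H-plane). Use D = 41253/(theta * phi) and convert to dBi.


D_linear = 41253 / (27.230 * 24.640) = 61.48472
D_dBi = 10 * log10(61.48472) = 17.89 dBi

17.89 dBi


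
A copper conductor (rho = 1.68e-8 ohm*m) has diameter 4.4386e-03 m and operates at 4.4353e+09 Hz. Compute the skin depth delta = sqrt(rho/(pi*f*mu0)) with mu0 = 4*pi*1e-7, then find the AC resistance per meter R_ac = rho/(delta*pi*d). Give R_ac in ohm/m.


delta = sqrt(1.68e-8 / (pi * 4.4353e+09 * 4*pi*1e-7)) = 9.795199e-07 m
R_ac = 1.68e-8 / (9.795199e-07 * pi * 4.4386e-03) = 1.230 ohm/m

1.230 ohm/m


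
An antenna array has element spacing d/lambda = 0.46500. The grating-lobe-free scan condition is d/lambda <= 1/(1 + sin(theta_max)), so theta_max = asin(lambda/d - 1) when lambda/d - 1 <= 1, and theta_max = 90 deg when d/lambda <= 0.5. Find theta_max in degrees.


lambda/d - 1 = 1/0.46500 - 1 = 1.150538 >= 1
d/lambda <= 0.5, so the array can scan to endfire without grating lobes: theta_max = 90 deg

90 deg


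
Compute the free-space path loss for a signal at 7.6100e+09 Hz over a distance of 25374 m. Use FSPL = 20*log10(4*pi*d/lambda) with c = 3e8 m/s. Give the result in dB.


lambda = c / f = 3.0000e+08 / 7.6100e+09 = 0.03942181 m
FSPL = 20 * log10(4*pi*25374/0.03942181) = 138.2 dB

138.2 dB


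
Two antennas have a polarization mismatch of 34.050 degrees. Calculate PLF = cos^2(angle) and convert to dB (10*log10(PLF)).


PLF_linear = cos^2(34.050 deg) = 0.6864939
PLF_dB = 10 * log10(0.6864939) = -1.634 dB

-1.634 dB


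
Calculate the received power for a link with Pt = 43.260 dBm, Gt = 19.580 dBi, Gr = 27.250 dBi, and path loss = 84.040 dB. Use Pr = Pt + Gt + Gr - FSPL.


Pr = 43.260 + 19.580 + 27.250 - 84.040 = 6.05 dBm

6.05 dBm


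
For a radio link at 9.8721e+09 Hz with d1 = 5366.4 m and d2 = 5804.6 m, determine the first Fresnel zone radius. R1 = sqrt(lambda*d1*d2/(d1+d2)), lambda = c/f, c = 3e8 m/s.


lambda = c / f = 3.0000e+08 / 9.8721e+09 = 0.03038867 m
R1 = sqrt(0.03038867 * 5366.4 * 5804.6 / (5366.4 + 5804.6)) = 9.205 m

9.205 m


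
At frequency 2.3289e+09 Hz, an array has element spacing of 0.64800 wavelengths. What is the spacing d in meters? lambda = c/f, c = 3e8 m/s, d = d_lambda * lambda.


lambda = c / f = 3.0000e+08 / 2.3289e+09 = 0.1288162 m
d = 0.64800 * 0.1288162 = 0.08347 m

0.08347 m


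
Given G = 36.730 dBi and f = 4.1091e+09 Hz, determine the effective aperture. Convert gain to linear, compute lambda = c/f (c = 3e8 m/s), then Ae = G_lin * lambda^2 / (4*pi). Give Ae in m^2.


lambda = c / f = 3.0000e+08 / 4.1091e+09 = 0.07300869 m
G_linear = 10^(36.730/10) = 4709.773
Ae = G_linear * lambda^2 / (4*pi) = 4709.773 * 0.07300869^2 / (4*pi) = 1.998 m^2

1.998 m^2


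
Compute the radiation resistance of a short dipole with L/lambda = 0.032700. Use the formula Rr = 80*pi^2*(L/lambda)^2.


Rr = 80 * pi^2 * (0.032700)^2 = 80 * 9.869604 * 1.069290e-03 = 0.8443 ohm

0.8443 ohm


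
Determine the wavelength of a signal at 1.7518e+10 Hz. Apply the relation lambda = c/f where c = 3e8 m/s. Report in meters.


lambda = c / f = 3.0000e+08 / 1.7518e+10 = 0.01713 m

0.01713 m


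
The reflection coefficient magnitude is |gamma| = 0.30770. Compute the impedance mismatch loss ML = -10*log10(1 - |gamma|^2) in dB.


ML = -10 * log10(1 - 0.30770^2) = -10 * log10(0.90532071) = 0.4320 dB

0.4320 dB


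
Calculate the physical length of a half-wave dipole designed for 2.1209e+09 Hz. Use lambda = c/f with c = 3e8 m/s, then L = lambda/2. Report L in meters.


lambda = c / f = 3.0000e+08 / 2.1209e+09 = 0.1414494 m
L = lambda / 2 = 0.1414494 / 2 = 0.07072 m

0.07072 m


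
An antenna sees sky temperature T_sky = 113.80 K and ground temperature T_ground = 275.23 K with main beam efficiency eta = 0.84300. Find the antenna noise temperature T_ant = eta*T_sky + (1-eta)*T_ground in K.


T_ant = 0.84300 * 113.80 + (1 - 0.84300) * 275.23 = 139.1 K

139.1 K


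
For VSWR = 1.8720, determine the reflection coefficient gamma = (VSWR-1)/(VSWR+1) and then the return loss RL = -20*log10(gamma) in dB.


gamma = (1.8720 - 1) / (1.8720 + 1) = 0.3036212
RL = -20 * log10(0.3036212) = 10.35 dB

10.35 dB


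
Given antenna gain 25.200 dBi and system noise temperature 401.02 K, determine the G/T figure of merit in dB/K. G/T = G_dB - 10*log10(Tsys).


G/T = 25.200 - 10*log10(401.02) = 25.200 - 26.03166 = -0.8317 dB/K

-0.8317 dB/K


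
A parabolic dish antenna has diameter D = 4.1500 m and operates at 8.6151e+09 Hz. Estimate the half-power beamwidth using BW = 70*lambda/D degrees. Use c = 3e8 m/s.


lambda = c / f = 3.0000e+08 / 8.6151e+09 = 0.03482258 m
BW = 70 * 0.03482258 / 4.1500 = 0.5874 deg

0.5874 deg


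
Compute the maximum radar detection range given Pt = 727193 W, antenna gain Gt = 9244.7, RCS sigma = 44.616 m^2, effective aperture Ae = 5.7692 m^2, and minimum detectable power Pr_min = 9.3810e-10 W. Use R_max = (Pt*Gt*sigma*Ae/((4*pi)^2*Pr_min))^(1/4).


R^4 = 727193*9244.7*44.616*5.7692 / ((4*pi)^2 * 9.3810e-10) = 1.168100e+19
R_max = 1.168100e+19^0.25 = 58462 m

58462 m


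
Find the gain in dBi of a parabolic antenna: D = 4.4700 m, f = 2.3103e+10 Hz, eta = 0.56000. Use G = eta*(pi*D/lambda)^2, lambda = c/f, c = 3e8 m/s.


lambda = c / f = 3.0000e+08 / 2.3103e+10 = 0.01298533 m
G_linear = 0.56000 * (pi * 4.4700 / 0.01298533)^2 = 654932.9
G_dBi = 10 * log10(654932.9) = 58.16 dBi

58.16 dBi


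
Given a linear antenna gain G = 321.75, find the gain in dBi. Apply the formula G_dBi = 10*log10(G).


G_dBi = 10 * log10(321.75) = 25.08 dBi

25.08 dBi


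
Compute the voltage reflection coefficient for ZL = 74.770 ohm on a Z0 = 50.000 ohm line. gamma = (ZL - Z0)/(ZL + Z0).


gamma = (74.770 - 50.000) / (74.770 + 50.000) = 0.1985

0.1985


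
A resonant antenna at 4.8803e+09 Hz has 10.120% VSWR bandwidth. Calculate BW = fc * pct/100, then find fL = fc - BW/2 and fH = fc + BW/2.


BW = 4.8803e+09 * 10.120/100 = 4.938864e+08 Hz
fL = 4.8803e+09 - 4.938864e+08/2 = 4.633e+09 Hz
fH = 4.8803e+09 + 4.938864e+08/2 = 5.127e+09 Hz

BW=4.939e+08 Hz, fL=4.633e+09 Hz, fH=5.127e+09 Hz


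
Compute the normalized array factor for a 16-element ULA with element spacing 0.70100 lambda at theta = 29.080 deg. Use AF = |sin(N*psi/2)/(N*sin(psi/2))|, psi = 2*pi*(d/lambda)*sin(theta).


psi = 2*pi*0.70100*sin(29.080 deg) = 2.140727 rad
AF = |sin(16*2.140727/2) / (16*sin(2.140727/2))| = 0.07040

0.07040


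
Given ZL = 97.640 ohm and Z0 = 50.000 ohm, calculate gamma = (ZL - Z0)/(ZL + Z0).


gamma = (97.640 - 50.000) / (97.640 + 50.000) = 0.3227

0.3227


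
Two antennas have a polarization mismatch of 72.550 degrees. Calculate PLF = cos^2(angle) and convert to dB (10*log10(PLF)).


PLF_linear = cos^2(72.550 deg) = 0.08992406
PLF_dB = 10 * log10(0.08992406) = -10.46 dB

-10.46 dB


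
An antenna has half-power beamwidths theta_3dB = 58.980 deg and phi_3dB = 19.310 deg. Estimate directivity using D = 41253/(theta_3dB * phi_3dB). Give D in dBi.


D_linear = 41253 / (58.980 * 19.310) = 36.22167
D_dBi = 10 * log10(36.22167) = 15.59 dBi

15.59 dBi


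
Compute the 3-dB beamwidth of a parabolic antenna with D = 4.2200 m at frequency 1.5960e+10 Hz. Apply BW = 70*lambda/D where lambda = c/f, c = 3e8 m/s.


lambda = c / f = 3.0000e+08 / 1.5960e+10 = 0.01879699 m
BW = 70 * 0.01879699 / 4.2200 = 0.3118 deg

0.3118 deg


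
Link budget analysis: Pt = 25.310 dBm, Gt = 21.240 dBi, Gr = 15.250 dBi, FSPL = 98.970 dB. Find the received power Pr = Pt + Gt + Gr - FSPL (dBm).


Pr = 25.310 + 21.240 + 15.250 - 98.970 = -37.17 dBm

-37.17 dBm


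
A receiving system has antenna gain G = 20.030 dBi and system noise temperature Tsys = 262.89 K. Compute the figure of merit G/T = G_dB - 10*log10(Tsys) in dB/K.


G/T = 20.030 - 10*log10(262.89) = 20.030 - 24.19774 = -4.168 dB/K

-4.168 dB/K


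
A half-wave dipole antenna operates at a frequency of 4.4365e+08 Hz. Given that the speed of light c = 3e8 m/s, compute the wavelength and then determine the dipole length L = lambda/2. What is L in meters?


lambda = c / f = 3.0000e+08 / 4.4365e+08 = 0.6762087 m
L = lambda / 2 = 0.6762087 / 2 = 0.3381 m

0.3381 m


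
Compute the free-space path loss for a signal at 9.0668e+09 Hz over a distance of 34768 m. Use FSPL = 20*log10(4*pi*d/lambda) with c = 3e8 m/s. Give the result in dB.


lambda = c / f = 3.0000e+08 / 9.0668e+09 = 0.03308775 m
FSPL = 20 * log10(4*pi*34768/0.03308775) = 142.4 dB

142.4 dB


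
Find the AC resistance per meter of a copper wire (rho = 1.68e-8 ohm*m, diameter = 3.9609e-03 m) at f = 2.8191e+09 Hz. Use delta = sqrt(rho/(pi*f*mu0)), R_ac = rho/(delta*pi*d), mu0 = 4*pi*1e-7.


delta = sqrt(1.68e-8 / (pi * 2.8191e+09 * 4*pi*1e-7)) = 1.228626e-06 m
R_ac = 1.68e-8 / (1.228626e-06 * pi * 3.9609e-03) = 1.099 ohm/m

1.099 ohm/m


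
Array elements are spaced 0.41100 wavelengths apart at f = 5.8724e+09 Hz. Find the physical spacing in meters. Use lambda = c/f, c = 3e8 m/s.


lambda = c / f = 3.0000e+08 / 5.8724e+09 = 0.05108644 m
d = 0.41100 * 0.05108644 = 0.02100 m

0.02100 m


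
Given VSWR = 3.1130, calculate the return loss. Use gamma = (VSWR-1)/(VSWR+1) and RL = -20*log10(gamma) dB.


gamma = (3.1130 - 1) / (3.1130 + 1) = 0.5137369
RL = -20 * log10(0.5137369) = 5.785 dB

5.785 dB


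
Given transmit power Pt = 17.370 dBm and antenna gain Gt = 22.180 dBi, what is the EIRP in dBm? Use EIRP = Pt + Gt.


EIRP = Pt + Gt = 17.370 + 22.180 = 39.55 dBm

39.55 dBm


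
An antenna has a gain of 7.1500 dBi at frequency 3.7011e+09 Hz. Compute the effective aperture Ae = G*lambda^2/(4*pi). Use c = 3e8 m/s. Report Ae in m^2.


lambda = c / f = 3.0000e+08 / 3.7011e+09 = 0.08105698 m
G_linear = 10^(7.1500/10) = 5.188000
Ae = G_linear * lambda^2 / (4*pi) = 5.188000 * 0.08105698^2 / (4*pi) = 2.713e-03 m^2

2.713e-03 m^2


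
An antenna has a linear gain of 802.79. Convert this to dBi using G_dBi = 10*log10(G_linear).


G_dBi = 10 * log10(802.79) = 29.05 dBi

29.05 dBi


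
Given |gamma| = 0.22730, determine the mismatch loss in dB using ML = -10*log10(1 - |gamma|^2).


ML = -10 * log10(1 - 0.22730^2) = -10 * log10(0.94833471) = 0.2304 dB

0.2304 dB


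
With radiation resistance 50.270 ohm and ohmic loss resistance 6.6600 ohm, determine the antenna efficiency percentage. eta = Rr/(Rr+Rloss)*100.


eta = 50.270 / (50.270 + 6.6600) * 100 = 88.30%

88.30%


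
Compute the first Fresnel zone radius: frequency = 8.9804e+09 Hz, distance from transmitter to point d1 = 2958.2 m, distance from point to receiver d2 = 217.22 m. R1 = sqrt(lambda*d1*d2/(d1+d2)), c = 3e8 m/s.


lambda = c / f = 3.0000e+08 / 8.9804e+09 = 0.03340608 m
R1 = sqrt(0.03340608 * 2958.2 * 217.22 / (2958.2 + 217.22)) = 2.600 m

2.600 m


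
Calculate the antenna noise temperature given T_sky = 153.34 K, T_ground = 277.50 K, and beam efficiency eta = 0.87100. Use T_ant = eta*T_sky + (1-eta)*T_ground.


T_ant = 0.87100 * 153.34 + (1 - 0.87100) * 277.50 = 169.4 K

169.4 K


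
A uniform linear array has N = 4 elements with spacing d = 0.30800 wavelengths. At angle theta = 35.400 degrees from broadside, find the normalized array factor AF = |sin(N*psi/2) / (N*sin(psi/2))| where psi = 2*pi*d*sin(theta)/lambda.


psi = 2*pi*0.30800*sin(35.400 deg) = 1.121037 rad
AF = |sin(4*1.121037/2) / (4*sin(1.121037/2))| = 0.3682

0.3682


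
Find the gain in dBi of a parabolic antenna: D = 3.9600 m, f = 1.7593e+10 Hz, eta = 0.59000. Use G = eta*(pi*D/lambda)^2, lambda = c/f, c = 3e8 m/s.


lambda = c / f = 3.0000e+08 / 1.7593e+10 = 0.01705224 m
G_linear = 0.59000 * (pi * 3.9600 / 0.01705224)^2 = 314035.9
G_dBi = 10 * log10(314035.9) = 54.97 dBi

54.97 dBi


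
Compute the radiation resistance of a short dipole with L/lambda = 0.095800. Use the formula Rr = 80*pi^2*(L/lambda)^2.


Rr = 80 * pi^2 * (0.095800)^2 = 80 * 9.869604 * 9.177640e-03 = 7.246 ohm

7.246 ohm


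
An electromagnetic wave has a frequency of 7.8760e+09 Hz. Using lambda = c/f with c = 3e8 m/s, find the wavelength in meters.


lambda = c / f = 3.0000e+08 / 7.8760e+09 = 0.03809 m

0.03809 m


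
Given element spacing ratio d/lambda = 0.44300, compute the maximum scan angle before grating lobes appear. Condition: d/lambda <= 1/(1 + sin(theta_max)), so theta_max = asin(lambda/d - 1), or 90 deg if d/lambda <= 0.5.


lambda/d - 1 = 1/0.44300 - 1 = 1.257336 >= 1
d/lambda <= 0.5, so the array can scan to endfire without grating lobes: theta_max = 90 deg

90 deg


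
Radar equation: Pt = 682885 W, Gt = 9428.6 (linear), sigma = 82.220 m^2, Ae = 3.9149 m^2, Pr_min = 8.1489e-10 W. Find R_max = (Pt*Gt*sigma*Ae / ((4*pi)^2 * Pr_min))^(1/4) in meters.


R^4 = 682885*9428.6*82.220*3.9149 / ((4*pi)^2 * 8.1489e-10) = 1.610550e+19
R_max = 1.610550e+19^0.25 = 63350 m

63350 m


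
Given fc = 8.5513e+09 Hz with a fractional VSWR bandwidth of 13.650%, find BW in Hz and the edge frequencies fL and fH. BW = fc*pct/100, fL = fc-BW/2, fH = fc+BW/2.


BW = 8.5513e+09 * 13.650/100 = 1.167252e+09 Hz
fL = 8.5513e+09 - 1.167252e+09/2 = 7.968e+09 Hz
fH = 8.5513e+09 + 1.167252e+09/2 = 9.135e+09 Hz

BW=1.167e+09 Hz, fL=7.968e+09 Hz, fH=9.135e+09 Hz


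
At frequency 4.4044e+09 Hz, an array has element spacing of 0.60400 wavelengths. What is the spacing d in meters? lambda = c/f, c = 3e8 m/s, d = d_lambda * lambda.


lambda = c / f = 3.0000e+08 / 4.4044e+09 = 0.06811370 m
d = 0.60400 * 0.06811370 = 0.04114 m

0.04114 m


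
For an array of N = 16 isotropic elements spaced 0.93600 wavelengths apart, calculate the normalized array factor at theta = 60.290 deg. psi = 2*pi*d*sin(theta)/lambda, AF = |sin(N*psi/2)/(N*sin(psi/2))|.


psi = 2*pi*0.93600*sin(60.290 deg) = 5.107967 rad
AF = |sin(16*5.107967/2) / (16*sin(5.107967/2))| = 2.596e-03

2.596e-03


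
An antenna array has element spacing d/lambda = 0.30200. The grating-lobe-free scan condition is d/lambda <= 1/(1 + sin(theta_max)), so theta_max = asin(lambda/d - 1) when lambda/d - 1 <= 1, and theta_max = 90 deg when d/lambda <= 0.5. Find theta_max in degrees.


lambda/d - 1 = 1/0.30200 - 1 = 2.311258 >= 1
d/lambda <= 0.5, so the array can scan to endfire without grating lobes: theta_max = 90 deg

90 deg


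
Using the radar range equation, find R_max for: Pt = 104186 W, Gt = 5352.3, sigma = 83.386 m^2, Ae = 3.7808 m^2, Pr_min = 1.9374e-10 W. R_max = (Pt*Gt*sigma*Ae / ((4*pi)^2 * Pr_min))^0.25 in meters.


R^4 = 104186*5352.3*83.386*3.7808 / ((4*pi)^2 * 1.9374e-10) = 5.746291e+18
R_max = 5.746291e+18^0.25 = 48961 m

48961 m


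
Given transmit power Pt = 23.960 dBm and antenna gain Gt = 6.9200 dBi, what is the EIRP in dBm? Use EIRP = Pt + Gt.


EIRP = Pt + Gt = 23.960 + 6.9200 = 30.88 dBm

30.88 dBm


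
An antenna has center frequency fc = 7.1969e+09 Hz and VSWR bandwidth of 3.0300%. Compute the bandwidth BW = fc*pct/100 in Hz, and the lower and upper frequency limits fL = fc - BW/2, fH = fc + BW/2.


BW = 7.1969e+09 * 3.0300/100 = 2.180661e+08 Hz
fL = 7.1969e+09 - 2.180661e+08/2 = 7.088e+09 Hz
fH = 7.1969e+09 + 2.180661e+08/2 = 7.306e+09 Hz

BW=2.181e+08 Hz, fL=7.088e+09 Hz, fH=7.306e+09 Hz


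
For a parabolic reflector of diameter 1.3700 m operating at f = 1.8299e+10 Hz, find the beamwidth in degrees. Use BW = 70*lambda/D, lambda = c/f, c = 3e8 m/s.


lambda = c / f = 3.0000e+08 / 1.8299e+10 = 0.01639434 m
BW = 70 * 0.01639434 / 1.3700 = 0.8377 deg

0.8377 deg


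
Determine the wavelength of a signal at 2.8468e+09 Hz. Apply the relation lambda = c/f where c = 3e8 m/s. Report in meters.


lambda = c / f = 3.0000e+08 / 2.8468e+09 = 0.1054 m

0.1054 m


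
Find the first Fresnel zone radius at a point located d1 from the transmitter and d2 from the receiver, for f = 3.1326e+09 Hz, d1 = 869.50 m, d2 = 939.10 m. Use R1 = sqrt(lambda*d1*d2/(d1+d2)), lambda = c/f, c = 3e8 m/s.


lambda = c / f = 3.0000e+08 / 3.1326e+09 = 0.09576709 m
R1 = sqrt(0.09576709 * 869.50 * 939.10 / (869.50 + 939.10)) = 6.575 m

6.575 m


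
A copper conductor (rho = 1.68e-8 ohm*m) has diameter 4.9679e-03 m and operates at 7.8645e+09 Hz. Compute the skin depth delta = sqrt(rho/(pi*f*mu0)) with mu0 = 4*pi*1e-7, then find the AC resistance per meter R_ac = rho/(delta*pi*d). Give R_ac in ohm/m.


delta = sqrt(1.68e-8 / (pi * 7.8645e+09 * 4*pi*1e-7)) = 7.355958e-07 m
R_ac = 1.68e-8 / (7.355958e-07 * pi * 4.9679e-03) = 1.463 ohm/m

1.463 ohm/m


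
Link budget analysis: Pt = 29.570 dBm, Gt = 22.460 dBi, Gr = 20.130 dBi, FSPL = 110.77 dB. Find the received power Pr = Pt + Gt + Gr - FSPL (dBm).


Pr = 29.570 + 22.460 + 20.130 - 110.77 = -38.61 dBm

-38.61 dBm


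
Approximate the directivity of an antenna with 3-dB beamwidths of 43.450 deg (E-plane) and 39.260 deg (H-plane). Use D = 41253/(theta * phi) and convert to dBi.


D_linear = 41253 / (43.450 * 39.260) = 24.18329
D_dBi = 10 * log10(24.18329) = 13.84 dBi

13.84 dBi


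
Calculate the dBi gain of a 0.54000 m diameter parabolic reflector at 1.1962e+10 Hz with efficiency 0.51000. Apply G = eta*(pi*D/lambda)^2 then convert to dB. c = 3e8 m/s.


lambda = c / f = 3.0000e+08 / 1.1962e+10 = 0.02507942 m
G_linear = 0.51000 * (pi * 0.54000 / 0.02507942)^2 = 2333.579
G_dBi = 10 * log10(2333.579) = 33.68 dBi

33.68 dBi


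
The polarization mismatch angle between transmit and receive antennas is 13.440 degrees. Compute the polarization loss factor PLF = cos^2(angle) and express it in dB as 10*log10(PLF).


PLF_linear = cos^2(13.440 deg) = 0.9459777
PLF_dB = 10 * log10(0.9459777) = -0.2412 dB

-0.2412 dB


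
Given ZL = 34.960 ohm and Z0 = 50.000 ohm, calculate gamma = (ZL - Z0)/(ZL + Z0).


gamma = (34.960 - 50.000) / (34.960 + 50.000) = -0.1770

-0.1770


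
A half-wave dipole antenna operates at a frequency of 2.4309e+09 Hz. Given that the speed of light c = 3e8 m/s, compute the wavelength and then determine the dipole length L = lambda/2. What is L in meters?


lambda = c / f = 3.0000e+08 / 2.4309e+09 = 0.1234111 m
L = lambda / 2 = 0.1234111 / 2 = 0.06171 m

0.06171 m


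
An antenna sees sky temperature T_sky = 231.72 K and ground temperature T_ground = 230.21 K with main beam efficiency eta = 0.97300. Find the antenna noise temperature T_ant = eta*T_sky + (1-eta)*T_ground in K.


T_ant = 0.97300 * 231.72 + (1 - 0.97300) * 230.21 = 231.7 K

231.7 K


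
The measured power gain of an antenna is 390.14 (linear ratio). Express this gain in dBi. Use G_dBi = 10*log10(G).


G_dBi = 10 * log10(390.14) = 25.91 dBi

25.91 dBi


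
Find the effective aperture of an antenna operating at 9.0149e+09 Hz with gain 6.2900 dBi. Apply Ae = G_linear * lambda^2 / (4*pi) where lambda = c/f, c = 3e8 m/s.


lambda = c / f = 3.0000e+08 / 9.0149e+09 = 0.03327824 m
G_linear = 10^(6.2900/10) = 4.255984
Ae = G_linear * lambda^2 / (4*pi) = 4.255984 * 0.03327824^2 / (4*pi) = 3.751e-04 m^2

3.751e-04 m^2


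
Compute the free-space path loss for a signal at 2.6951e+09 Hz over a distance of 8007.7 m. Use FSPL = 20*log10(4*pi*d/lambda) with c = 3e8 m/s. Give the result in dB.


lambda = c / f = 3.0000e+08 / 2.6951e+09 = 0.1113131 m
FSPL = 20 * log10(4*pi*8007.7/0.1113131) = 119.1 dB

119.1 dB


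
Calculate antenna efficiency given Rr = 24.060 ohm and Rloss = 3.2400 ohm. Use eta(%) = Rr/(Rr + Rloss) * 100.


eta = 24.060 / (24.060 + 3.2400) * 100 = 88.13%

88.13%


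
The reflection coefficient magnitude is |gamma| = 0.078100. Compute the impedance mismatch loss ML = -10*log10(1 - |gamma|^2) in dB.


ML = -10 * log10(1 - 0.078100^2) = -10 * log10(0.99390039) = 0.02657 dB

0.02657 dB


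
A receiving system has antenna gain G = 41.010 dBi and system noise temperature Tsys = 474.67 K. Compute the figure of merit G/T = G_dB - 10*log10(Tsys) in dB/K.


G/T = 41.010 - 10*log10(474.67) = 41.010 - 26.76392 = 14.25 dB/K

14.25 dB/K


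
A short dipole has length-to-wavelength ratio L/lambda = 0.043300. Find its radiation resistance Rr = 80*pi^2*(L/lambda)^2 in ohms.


Rr = 80 * pi^2 * (0.043300)^2 = 80 * 9.869604 * 1.874890e-03 = 1.480 ohm

1.480 ohm


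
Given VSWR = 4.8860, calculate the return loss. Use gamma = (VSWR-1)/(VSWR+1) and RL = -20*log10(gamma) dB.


gamma = (4.8860 - 1) / (4.8860 + 1) = 0.6602107
RL = -20 * log10(0.6602107) = 3.606 dB

3.606 dB


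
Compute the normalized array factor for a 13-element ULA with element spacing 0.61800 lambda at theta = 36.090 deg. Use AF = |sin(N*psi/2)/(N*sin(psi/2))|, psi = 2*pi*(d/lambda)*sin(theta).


psi = 2*pi*0.61800*sin(36.090 deg) = 2.287307 rad
AF = |sin(13*2.287307/2) / (13*sin(2.287307/2))| = 0.06296

0.06296


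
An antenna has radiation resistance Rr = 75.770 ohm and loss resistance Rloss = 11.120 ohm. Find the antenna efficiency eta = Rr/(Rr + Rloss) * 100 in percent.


eta = 75.770 / (75.770 + 11.120) * 100 = 87.20%

87.20%


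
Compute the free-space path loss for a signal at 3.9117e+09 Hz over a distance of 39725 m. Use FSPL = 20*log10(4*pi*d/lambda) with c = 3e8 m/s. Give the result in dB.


lambda = c / f = 3.0000e+08 / 3.9117e+09 = 0.07669300 m
FSPL = 20 * log10(4*pi*39725/0.07669300) = 136.3 dB

136.3 dB


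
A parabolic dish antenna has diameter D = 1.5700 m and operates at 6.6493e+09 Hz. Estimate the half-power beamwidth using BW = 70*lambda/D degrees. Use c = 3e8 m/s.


lambda = c / f = 3.0000e+08 / 6.6493e+09 = 0.04511753 m
BW = 70 * 0.04511753 / 1.5700 = 2.012 deg

2.012 deg


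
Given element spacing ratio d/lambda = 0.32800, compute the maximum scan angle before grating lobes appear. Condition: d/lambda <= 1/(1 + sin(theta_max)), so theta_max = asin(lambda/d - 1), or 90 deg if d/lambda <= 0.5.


lambda/d - 1 = 1/0.32800 - 1 = 2.048780 >= 1
d/lambda <= 0.5, so the array can scan to endfire without grating lobes: theta_max = 90 deg

90 deg


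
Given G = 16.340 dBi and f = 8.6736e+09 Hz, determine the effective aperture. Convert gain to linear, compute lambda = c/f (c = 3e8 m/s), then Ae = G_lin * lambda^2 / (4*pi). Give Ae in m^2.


lambda = c / f = 3.0000e+08 / 8.6736e+09 = 0.03458771 m
G_linear = 10^(16.340/10) = 43.05266
Ae = G_linear * lambda^2 / (4*pi) = 43.05266 * 0.03458771^2 / (4*pi) = 4.099e-03 m^2

4.099e-03 m^2


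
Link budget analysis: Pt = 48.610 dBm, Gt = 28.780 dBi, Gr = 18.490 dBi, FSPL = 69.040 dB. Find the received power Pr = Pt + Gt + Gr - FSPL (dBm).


Pr = 48.610 + 28.780 + 18.490 - 69.040 = 26.84 dBm

26.84 dBm


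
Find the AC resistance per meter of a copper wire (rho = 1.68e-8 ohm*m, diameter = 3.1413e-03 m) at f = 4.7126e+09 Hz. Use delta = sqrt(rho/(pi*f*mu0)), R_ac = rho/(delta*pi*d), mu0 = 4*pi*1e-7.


delta = sqrt(1.68e-8 / (pi * 4.7126e+09 * 4*pi*1e-7)) = 9.502645e-07 m
R_ac = 1.68e-8 / (9.502645e-07 * pi * 3.1413e-03) = 1.791 ohm/m

1.791 ohm/m


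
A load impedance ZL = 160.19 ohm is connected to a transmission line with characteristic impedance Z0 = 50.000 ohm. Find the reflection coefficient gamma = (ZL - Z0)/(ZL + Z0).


gamma = (160.19 - 50.000) / (160.19 + 50.000) = 0.5242

0.5242


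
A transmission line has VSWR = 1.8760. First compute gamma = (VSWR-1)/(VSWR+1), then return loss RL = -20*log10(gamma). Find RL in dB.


gamma = (1.8760 - 1) / (1.8760 + 1) = 0.3045897
RL = -20 * log10(0.3045897) = 10.33 dB

10.33 dB


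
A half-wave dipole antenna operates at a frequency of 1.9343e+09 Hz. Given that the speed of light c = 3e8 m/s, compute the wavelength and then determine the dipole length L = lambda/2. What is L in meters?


lambda = c / f = 3.0000e+08 / 1.9343e+09 = 0.1550949 m
L = lambda / 2 = 0.1550949 / 2 = 0.07755 m

0.07755 m


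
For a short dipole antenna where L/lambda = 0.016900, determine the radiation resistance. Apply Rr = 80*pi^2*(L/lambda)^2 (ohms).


Rr = 80 * pi^2 * (0.016900)^2 = 80 * 9.869604 * 2.856100e-04 = 0.2255 ohm

0.2255 ohm


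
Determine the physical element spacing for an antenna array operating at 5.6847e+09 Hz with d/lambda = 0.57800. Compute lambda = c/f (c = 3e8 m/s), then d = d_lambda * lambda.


lambda = c / f = 3.0000e+08 / 5.6847e+09 = 0.05277323 m
d = 0.57800 * 0.05277323 = 0.03050 m

0.03050 m


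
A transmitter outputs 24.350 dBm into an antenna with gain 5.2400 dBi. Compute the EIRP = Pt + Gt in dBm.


EIRP = Pt + Gt = 24.350 + 5.2400 = 29.59 dBm

29.59 dBm


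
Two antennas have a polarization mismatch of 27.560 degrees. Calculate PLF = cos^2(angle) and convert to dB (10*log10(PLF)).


PLF_linear = cos^2(27.560 deg) = 0.7859298
PLF_dB = 10 * log10(0.7859298) = -1.046 dB

-1.046 dB


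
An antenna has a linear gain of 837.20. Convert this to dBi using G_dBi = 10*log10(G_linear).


G_dBi = 10 * log10(837.20) = 29.23 dBi

29.23 dBi


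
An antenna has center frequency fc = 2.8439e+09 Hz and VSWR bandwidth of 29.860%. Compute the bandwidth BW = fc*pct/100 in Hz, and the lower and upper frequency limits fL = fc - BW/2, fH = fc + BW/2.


BW = 2.8439e+09 * 29.860/100 = 8.491885e+08 Hz
fL = 2.8439e+09 - 8.491885e+08/2 = 2.419e+09 Hz
fH = 2.8439e+09 + 8.491885e+08/2 = 3.268e+09 Hz

BW=8.492e+08 Hz, fL=2.419e+09 Hz, fH=3.268e+09 Hz


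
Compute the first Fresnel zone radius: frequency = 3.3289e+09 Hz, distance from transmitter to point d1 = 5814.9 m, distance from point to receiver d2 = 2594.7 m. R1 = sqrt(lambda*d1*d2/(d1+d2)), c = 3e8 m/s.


lambda = c / f = 3.0000e+08 / 3.3289e+09 = 0.09011986 m
R1 = sqrt(0.09011986 * 5814.9 * 2594.7 / (5814.9 + 2594.7)) = 12.72 m

12.72 m
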